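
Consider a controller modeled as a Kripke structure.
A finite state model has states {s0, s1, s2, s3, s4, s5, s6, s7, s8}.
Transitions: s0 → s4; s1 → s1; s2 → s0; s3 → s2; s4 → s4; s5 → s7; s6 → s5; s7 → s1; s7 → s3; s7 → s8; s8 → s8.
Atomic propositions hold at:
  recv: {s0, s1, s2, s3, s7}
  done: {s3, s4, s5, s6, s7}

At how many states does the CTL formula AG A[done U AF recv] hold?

1

AF recv: least fixpoint, start Z0 = {s0, s1, s2, s3, s7}, add states with every successor in Z. Z1 = {s0, s1, s2, s3, s5, s7}; Z2 = {s0, s1, s2, s3, s5, s6, s7}; fixed.
Sat(AF recv) = {s0, s1, s2, s3, s5, s6, s7}
A[done U AF recv]: least fixpoint, start Z0 = Sat(AF recv) = {s0, s1, s2, s3, s5, s6, s7}, add states in Sat(done) with every successor in Z. Already a fixed point.
Sat(A[done U AF recv]) = {s0, s1, s2, s3, s5, s6, s7}
AG A[done U AF recv]: greatest fixpoint, start Z0 = {s0, s1, s2, s3, s5, s6, s7}, keep only states in Sat with every successor in Z. Z1 = {s1, s2, s3, s5, s6}; Z2 = {s1, s3, s6}; Z3 = {s1}; fixed.
Sat(AG A[done U AF recv]) = {s1}
|Sat(AG A[done U AF recv])| = |{s1}| = 1.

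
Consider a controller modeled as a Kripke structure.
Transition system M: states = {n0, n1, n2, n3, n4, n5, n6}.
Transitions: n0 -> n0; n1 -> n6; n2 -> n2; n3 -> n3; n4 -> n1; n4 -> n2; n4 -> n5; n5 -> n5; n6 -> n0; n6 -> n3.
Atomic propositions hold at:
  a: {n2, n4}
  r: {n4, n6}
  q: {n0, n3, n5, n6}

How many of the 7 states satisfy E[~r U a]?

2

Sat(~r) = {n0, n1, n2, n3, n5}
E[~r U a]: least fixpoint, start Z0 = Sat(a) = {n2, n4}, add states in Sat(~r) with some successor in Z. Already a fixed point.
Sat(E[~r U a]) = {n2, n4}
|Sat(E[~r U a])| = |{n2, n4}| = 2.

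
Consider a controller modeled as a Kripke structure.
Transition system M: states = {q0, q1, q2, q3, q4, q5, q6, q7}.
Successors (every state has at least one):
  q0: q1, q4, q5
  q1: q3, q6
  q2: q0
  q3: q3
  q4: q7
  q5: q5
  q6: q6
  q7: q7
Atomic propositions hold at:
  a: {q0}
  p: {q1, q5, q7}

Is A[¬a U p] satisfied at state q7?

Yes

Sat(¬a) = {q1, q2, q3, q4, q5, q6, q7}
A[¬a U p]: least fixpoint, start Z0 = Sat(p) = {q1, q5, q7}, add states in Sat(¬a) with every successor in Z. Z1 = {q1, q4, q5, q7}; fixed.
Sat(A[¬a U p]) = {q1, q4, q5, q7}
q7 ∈ Sat(A[¬a U p]) = {q1, q4, q5, q7}, so the formula holds at q7.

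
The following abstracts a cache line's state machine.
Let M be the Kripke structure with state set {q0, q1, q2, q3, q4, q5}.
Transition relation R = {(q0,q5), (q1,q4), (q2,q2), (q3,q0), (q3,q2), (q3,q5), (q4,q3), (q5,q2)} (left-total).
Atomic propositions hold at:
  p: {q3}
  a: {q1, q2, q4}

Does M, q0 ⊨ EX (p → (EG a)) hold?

EG a: greatest fixpoint, start Z0 = {q1, q2, q4}, keep only states in Sat with some successor in Z. Z1 = {q1, q2}; Z2 = {q2}; fixed.
Sat(EG a) = {q2}
Sat(p → (EG a)) = {q0, q1, q2, q4, q5}
Sat(EX (p → (EG a))) = {s : some successor in {q0, q1, q2, q4, q5}} = {q0, q1, q2, q3, q5}
q0 ∈ Sat(EX (p → (EG a))) = {q0, q1, q2, q3, q5}, so the formula holds at q0.

Yes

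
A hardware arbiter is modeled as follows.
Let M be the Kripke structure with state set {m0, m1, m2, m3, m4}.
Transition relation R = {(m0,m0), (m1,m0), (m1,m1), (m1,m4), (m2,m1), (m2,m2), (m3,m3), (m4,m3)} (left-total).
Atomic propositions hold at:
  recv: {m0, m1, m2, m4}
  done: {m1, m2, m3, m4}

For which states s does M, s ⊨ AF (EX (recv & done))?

{m1, m2}

Sat(recv & done) = {m1, m2, m4}
Sat(EX (recv & done)) = {s : some successor in {m1, m2, m4}} = {m1, m2}
AF (EX (recv & done)): least fixpoint, start Z0 = {m1, m2}, add states with every successor in Z. Already a fixed point.
Sat(AF (EX (recv & done))) = {m1, m2}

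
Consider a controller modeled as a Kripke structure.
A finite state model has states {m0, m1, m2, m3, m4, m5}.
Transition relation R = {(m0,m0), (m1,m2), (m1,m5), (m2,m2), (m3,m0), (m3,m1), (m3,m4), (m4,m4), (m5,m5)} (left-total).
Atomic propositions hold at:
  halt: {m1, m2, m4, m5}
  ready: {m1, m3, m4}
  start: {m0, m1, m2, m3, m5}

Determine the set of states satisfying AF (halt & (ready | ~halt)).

{m1, m4}

Sat(~halt) = {m0, m3}
Sat(ready | ~halt) = {m0, m1, m3, m4}
Sat(halt & (ready | ~halt)) = {m1, m4}
AF (halt & (ready | ~halt)): least fixpoint, start Z0 = {m1, m4}, add states with every successor in Z. Already a fixed point.
Sat(AF (halt & (ready | ~halt))) = {m1, m4}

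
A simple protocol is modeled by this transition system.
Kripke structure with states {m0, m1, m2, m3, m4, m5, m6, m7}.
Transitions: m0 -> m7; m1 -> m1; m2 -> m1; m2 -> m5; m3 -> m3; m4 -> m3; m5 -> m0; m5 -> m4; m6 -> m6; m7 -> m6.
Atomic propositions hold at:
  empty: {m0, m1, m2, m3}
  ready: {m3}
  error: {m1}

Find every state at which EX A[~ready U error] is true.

Sat(~ready) = {m0, m1, m2, m4, m5, m6, m7}
A[~ready U error]: least fixpoint, start Z0 = Sat(error) = {m1}, add states in Sat(~ready) with every successor in Z. Already a fixed point.
Sat(A[~ready U error]) = {m1}
Sat(EX A[~ready U error]) = {s : some successor in {m1}} = {m1, m2}

{m1, m2}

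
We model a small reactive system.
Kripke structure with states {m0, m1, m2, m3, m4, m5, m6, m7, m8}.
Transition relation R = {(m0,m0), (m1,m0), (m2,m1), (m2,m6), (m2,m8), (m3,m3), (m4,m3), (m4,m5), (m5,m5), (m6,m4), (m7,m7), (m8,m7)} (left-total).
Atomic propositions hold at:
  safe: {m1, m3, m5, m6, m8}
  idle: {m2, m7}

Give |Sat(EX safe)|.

Sat(EX safe) = {s : some successor in {m1, m3, m5, m6, m8}} = {m2, m3, m4, m5}
|Sat(EX safe)| = |{m2, m3, m4, m5}| = 4.

4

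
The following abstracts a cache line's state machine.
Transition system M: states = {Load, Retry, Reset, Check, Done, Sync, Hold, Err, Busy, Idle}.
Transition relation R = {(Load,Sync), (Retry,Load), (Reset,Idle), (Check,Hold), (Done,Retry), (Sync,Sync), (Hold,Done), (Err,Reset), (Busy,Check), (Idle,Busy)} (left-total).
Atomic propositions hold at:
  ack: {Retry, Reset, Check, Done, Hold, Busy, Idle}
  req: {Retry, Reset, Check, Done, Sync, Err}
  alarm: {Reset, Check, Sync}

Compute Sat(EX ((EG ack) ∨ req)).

{Load, Done, Sync, Hold, Err, Busy}

EG ack: greatest fixpoint, start Z0 = {Retry, Reset, Check, Done, Hold, Busy, Idle}, keep only states in Sat with some successor in Z. Z1 = {Reset, Check, Done, Hold, Busy, Idle}; Z2 = {Reset, Check, Hold, Busy, Idle}; Z3 = {Reset, Check, Busy, Idle}; Z4 = {Reset, Busy, Idle}; Z5 = {Reset, Idle}; Z6 = {Reset}; Z7 = ∅; fixed.
Sat(EG ack) = ∅
Sat((EG ack) ∨ req) = {Retry, Reset, Check, Done, Sync, Err}
Sat(EX ((EG ack) ∨ req)) = {s : some successor in {Retry, Reset, Check, Done, Sync, Err}} = {Load, Done, Sync, Hold, Err, Busy}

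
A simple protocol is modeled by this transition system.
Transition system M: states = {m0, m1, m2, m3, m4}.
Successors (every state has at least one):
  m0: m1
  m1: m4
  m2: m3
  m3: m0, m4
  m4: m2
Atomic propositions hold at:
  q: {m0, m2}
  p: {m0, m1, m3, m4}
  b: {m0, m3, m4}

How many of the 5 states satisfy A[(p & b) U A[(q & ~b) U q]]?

4

Sat(p & b) = {m0, m3, m4}
Sat(~b) = {m1, m2}
Sat(q & ~b) = {m2}
A[(q & ~b) U q]: least fixpoint, start Z0 = Sat(q) = {m0, m2}, add states in Sat(q & ~b) with every successor in Z. Already a fixed point.
Sat(A[(q & ~b) U q]) = {m0, m2}
A[(p & b) U A[(q & ~b) U q]]: least fixpoint, start Z0 = Sat(A[(q & ~b) U q]) = {m0, m2}, add states in Sat(p & b) with every successor in Z. Z1 = {m0, m2, m4}; Z2 = {m0, m2, m3, m4}; fixed.
Sat(A[(p & b) U A[(q & ~b) U q]]) = {m0, m2, m3, m4}
|Sat(A[(p & b) U A[(q & ~b) U q]])| = |{m0, m2, m3, m4}| = 4.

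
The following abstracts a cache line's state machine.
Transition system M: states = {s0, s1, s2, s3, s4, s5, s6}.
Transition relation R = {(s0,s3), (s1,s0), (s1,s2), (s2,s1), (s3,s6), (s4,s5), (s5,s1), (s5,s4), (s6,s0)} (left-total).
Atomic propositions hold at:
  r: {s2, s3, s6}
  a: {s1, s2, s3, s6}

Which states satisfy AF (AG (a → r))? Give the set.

{s0, s3, s6}

Sat(a → r) = {s0, s2, s3, s4, s5, s6}
AG (a → r): greatest fixpoint, start Z0 = {s0, s2, s3, s4, s5, s6}, keep only states in Sat with every successor in Z. Z1 = {s0, s3, s4, s6}; Z2 = {s0, s3, s6}; fixed.
Sat(AG (a → r)) = {s0, s3, s6}
AF (AG (a → r)): least fixpoint, start Z0 = {s0, s3, s6}, add states with every successor in Z. Already a fixed point.
Sat(AF (AG (a → r))) = {s0, s3, s6}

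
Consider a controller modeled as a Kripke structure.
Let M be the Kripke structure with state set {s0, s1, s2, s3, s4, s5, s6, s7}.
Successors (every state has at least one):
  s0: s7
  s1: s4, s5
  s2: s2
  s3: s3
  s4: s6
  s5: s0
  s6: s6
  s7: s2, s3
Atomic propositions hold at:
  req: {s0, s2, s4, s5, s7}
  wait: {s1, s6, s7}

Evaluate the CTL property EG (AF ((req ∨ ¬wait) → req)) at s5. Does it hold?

Sat(¬wait) = {s0, s2, s3, s4, s5}
Sat(req ∨ ¬wait) = {s0, s2, s3, s4, s5, s7}
Sat((req ∨ ¬wait) → req) = {s0, s1, s2, s4, s5, s6, s7}
AF ((req ∨ ¬wait) → req): least fixpoint, start Z0 = {s0, s1, s2, s4, s5, s6, s7}, add states with every successor in Z. Already a fixed point.
Sat(AF ((req ∨ ¬wait) → req)) = {s0, s1, s2, s4, s5, s6, s7}
EG (AF ((req ∨ ¬wait) → req)): greatest fixpoint, start Z0 = {s0, s1, s2, s4, s5, s6, s7}, keep only states in Sat with some successor in Z. Already a fixed point.
Sat(EG (AF ((req ∨ ¬wait) → req))) = {s0, s1, s2, s4, s5, s6, s7}
s5 ∈ Sat(EG (AF ((req ∨ ¬wait) → req))) = {s0, s1, s2, s4, s5, s6, s7}, so the formula holds at s5.

Yes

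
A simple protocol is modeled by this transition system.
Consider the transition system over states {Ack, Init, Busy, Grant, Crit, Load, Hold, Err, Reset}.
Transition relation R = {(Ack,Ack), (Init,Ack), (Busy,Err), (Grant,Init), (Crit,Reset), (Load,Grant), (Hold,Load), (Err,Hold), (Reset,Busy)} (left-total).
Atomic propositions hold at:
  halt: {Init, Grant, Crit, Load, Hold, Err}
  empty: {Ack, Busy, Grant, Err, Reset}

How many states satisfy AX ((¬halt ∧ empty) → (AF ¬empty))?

7

Sat(¬halt) = {Ack, Busy, Reset}
Sat(¬halt ∧ empty) = {Ack, Busy, Reset}
Sat(¬empty) = {Init, Crit, Load, Hold}
AF ¬empty: least fixpoint, start Z0 = {Init, Crit, Load, Hold}, add states with every successor in Z. Z1 = {Init, Grant, Crit, Load, Hold, Err}; Z2 = {Init, Busy, Grant, Crit, Load, Hold, Err}; Z3 = {Init, Busy, Grant, Crit, Load, Hold, Err, Reset}; fixed.
Sat(AF ¬empty) = {Init, Busy, Grant, Crit, Load, Hold, Err, Reset}
Sat((¬halt ∧ empty) → (AF ¬empty)) = {Init, Busy, Grant, Crit, Load, Hold, Err, Reset}
Sat(AX ((¬halt ∧ empty) → (AF ¬empty))) = {s : every successor in {Init, Busy, Grant, Crit, Load, Hold, Err, Reset}} = {Busy, Grant, Crit, Load, Hold, Err, Reset}
|Sat(AX ((¬halt ∧ empty) → (AF ¬empty)))| = |{Busy, Grant, Crit, Load, Hold, Err, Reset}| = 7.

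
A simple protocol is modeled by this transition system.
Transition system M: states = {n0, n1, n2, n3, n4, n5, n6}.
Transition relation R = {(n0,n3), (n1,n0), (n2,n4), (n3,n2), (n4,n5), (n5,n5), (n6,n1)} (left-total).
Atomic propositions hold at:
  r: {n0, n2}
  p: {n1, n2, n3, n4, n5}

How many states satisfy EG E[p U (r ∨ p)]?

6

Sat(r ∨ p) = {n0, n1, n2, n3, n4, n5}
E[p U (r ∨ p)]: least fixpoint, start Z0 = Sat((r ∨ p)) = {n0, n1, n2, n3, n4, n5}, add states in Sat(p) with some successor in Z. Already a fixed point.
Sat(E[p U (r ∨ p)]) = {n0, n1, n2, n3, n4, n5}
EG E[p U (r ∨ p)]: greatest fixpoint, start Z0 = {n0, n1, n2, n3, n4, n5}, keep only states in Sat with some successor in Z. Already a fixed point.
Sat(EG E[p U (r ∨ p)]) = {n0, n1, n2, n3, n4, n5}
|Sat(EG E[p U (r ∨ p)])| = |{n0, n1, n2, n3, n4, n5}| = 6.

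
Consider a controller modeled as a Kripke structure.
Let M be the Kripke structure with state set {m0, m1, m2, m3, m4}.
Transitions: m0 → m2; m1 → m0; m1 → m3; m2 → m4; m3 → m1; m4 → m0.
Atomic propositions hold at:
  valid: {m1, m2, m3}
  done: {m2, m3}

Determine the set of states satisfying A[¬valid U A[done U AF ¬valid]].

Sat(¬valid) = {m0, m4}
AF ¬valid: least fixpoint, start Z0 = {m0, m4}, add states with every successor in Z. Z1 = {m0, m2, m4}; fixed.
Sat(AF ¬valid) = {m0, m2, m4}
A[done U AF ¬valid]: least fixpoint, start Z0 = Sat(AF ¬valid) = {m0, m2, m4}, add states in Sat(done) with every successor in Z. Already a fixed point.
Sat(A[done U AF ¬valid]) = {m0, m2, m4}
A[¬valid U A[done U AF ¬valid]]: least fixpoint, start Z0 = Sat(A[done U AF ¬valid]) = {m0, m2, m4}, add states in Sat(¬valid) with every successor in Z. Already a fixed point.
Sat(A[¬valid U A[done U AF ¬valid]]) = {m0, m2, m4}

{m0, m2, m4}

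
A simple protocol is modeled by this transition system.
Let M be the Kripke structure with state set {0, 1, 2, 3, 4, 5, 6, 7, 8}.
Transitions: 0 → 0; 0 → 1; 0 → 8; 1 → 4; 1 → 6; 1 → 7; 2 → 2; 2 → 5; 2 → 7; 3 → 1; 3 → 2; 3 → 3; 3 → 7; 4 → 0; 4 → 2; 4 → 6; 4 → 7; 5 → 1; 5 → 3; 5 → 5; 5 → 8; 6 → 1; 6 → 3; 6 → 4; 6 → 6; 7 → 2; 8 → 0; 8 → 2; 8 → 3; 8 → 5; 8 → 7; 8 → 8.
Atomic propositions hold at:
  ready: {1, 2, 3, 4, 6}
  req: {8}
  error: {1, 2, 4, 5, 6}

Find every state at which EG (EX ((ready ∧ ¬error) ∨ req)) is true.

Sat(¬error) = {0, 3, 7, 8}
Sat(ready ∧ ¬error) = {3}
Sat((ready ∧ ¬error) ∨ req) = {3, 8}
Sat(EX ((ready ∧ ¬error) ∨ req)) = {s : some successor in {3, 8}} = {0, 3, 5, 6, 8}
EG (EX ((ready ∧ ¬error) ∨ req)): greatest fixpoint, start Z0 = {0, 3, 5, 6, 8}, keep only states in Sat with some successor in Z. Already a fixed point.
Sat(EG (EX ((ready ∧ ¬error) ∨ req))) = {0, 3, 5, 6, 8}

{0, 3, 5, 6, 8}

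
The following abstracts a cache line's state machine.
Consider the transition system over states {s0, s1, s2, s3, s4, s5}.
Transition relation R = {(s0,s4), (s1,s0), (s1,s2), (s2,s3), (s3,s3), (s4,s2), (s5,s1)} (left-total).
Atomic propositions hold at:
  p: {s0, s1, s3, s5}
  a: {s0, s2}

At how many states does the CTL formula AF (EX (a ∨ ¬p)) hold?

Sat(¬p) = {s2, s4}
Sat(a ∨ ¬p) = {s0, s2, s4}
Sat(EX (a ∨ ¬p)) = {s : some successor in {s0, s2, s4}} = {s0, s1, s4}
AF (EX (a ∨ ¬p)): least fixpoint, start Z0 = {s0, s1, s4}, add states with every successor in Z. Z1 = {s0, s1, s4, s5}; fixed.
Sat(AF (EX (a ∨ ¬p))) = {s0, s1, s4, s5}
|Sat(AF (EX (a ∨ ¬p)))| = |{s0, s1, s4, s5}| = 4.

4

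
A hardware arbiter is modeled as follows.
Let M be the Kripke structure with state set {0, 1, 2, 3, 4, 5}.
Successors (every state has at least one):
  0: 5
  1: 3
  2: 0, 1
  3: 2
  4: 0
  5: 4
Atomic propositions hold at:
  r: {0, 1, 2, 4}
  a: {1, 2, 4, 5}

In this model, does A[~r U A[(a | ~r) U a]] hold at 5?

Sat(~r) = {3, 5}
Sat(a | ~r) = {1, 2, 3, 4, 5}
A[(a | ~r) U a]: least fixpoint, start Z0 = Sat(a) = {1, 2, 4, 5}, add states in Sat(a | ~r) with every successor in Z. Z1 = {1, 2, 3, 4, 5}; fixed.
Sat(A[(a | ~r) U a]) = {1, 2, 3, 4, 5}
A[~r U A[(a | ~r) U a]]: least fixpoint, start Z0 = Sat(A[(a | ~r) U a]) = {1, 2, 3, 4, 5}, add states in Sat(~r) with every successor in Z. Already a fixed point.
Sat(A[~r U A[(a | ~r) U a]]) = {1, 2, 3, 4, 5}
5 ∈ Sat(A[~r U A[(a | ~r) U a]]) = {1, 2, 3, 4, 5}, so the formula holds at 5.

Yes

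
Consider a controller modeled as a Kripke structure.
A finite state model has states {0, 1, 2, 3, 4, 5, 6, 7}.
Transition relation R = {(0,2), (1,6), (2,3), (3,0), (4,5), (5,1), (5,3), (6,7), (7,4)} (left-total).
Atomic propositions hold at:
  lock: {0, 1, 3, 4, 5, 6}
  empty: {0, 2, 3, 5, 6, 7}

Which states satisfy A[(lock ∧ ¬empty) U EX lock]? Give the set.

{1, 2, 3, 4, 5, 7}

Sat(¬empty) = {1, 4}
Sat(lock ∧ ¬empty) = {1, 4}
Sat(EX lock) = {s : some successor in {0, 1, 3, 4, 5, 6}} = {1, 2, 3, 4, 5, 7}
A[(lock ∧ ¬empty) U EX lock]: least fixpoint, start Z0 = Sat(EX lock) = {1, 2, 3, 4, 5, 7}, add states in Sat(lock ∧ ¬empty) with every successor in Z. Already a fixed point.
Sat(A[(lock ∧ ¬empty) U EX lock]) = {1, 2, 3, 4, 5, 7}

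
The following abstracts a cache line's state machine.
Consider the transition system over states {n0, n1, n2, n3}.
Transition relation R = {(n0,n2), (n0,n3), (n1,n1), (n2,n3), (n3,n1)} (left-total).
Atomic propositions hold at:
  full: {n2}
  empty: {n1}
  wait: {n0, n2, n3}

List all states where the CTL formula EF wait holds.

{n0, n2, n3}

EF wait: least fixpoint, start Z0 = {n0, n2, n3}, add states with some successor in Z. Already a fixed point.
Sat(EF wait) = {n0, n2, n3}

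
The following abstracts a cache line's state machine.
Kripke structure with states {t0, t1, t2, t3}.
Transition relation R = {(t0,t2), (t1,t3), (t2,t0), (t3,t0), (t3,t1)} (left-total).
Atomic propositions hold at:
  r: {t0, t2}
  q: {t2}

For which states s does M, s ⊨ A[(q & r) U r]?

{t0, t2}

Sat(q & r) = {t2}
A[(q & r) U r]: least fixpoint, start Z0 = Sat(r) = {t0, t2}, add states in Sat(q & r) with every successor in Z. Already a fixed point.
Sat(A[(q & r) U r]) = {t0, t2}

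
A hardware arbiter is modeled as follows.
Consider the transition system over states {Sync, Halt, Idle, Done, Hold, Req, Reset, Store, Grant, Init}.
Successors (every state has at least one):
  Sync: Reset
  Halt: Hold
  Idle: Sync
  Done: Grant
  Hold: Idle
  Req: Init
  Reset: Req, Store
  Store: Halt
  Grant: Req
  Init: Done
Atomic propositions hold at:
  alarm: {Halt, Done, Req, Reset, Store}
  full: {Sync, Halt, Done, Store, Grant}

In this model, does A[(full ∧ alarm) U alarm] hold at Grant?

Sat(full ∧ alarm) = {Halt, Done, Store}
A[(full ∧ alarm) U alarm]: least fixpoint, start Z0 = Sat(alarm) = {Halt, Done, Req, Reset, Store}, add states in Sat(full ∧ alarm) with every successor in Z. Already a fixed point.
Sat(A[(full ∧ alarm) U alarm]) = {Halt, Done, Req, Reset, Store}
Grant ∉ Sat(A[(full ∧ alarm) U alarm]) = {Halt, Done, Req, Reset, Store}, so the formula does not hold at Grant.

No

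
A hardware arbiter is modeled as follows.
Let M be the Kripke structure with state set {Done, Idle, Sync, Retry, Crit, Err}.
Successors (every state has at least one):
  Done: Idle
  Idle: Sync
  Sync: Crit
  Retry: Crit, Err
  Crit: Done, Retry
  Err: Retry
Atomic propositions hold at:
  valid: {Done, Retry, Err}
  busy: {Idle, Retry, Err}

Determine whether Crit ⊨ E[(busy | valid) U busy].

No

Sat(busy | valid) = {Done, Idle, Retry, Err}
E[(busy | valid) U busy]: least fixpoint, start Z0 = Sat(busy) = {Idle, Retry, Err}, add states in Sat(busy | valid) with some successor in Z. Z1 = {Done, Idle, Retry, Err}; fixed.
Sat(E[(busy | valid) U busy]) = {Done, Idle, Retry, Err}
Crit ∉ Sat(E[(busy | valid) U busy]) = {Done, Idle, Retry, Err}, so the formula does not hold at Crit.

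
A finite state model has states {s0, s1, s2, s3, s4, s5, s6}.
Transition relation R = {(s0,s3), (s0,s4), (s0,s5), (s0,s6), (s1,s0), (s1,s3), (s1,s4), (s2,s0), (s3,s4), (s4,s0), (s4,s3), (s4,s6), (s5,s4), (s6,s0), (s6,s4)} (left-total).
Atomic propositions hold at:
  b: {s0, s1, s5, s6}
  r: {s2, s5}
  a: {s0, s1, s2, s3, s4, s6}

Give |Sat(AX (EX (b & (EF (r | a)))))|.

4

Sat(r | a) = {s0, s1, s2, s3, s4, s5, s6}
EF (r | a): least fixpoint, start Z0 = {s0, s1, s2, s3, s4, s5, s6}, add states with some successor in Z. Already a fixed point.
Sat(EF (r | a)) = {s0, s1, s2, s3, s4, s5, s6}
Sat(b & (EF (r | a))) = {s0, s1, s5, s6}
Sat(EX (b & (EF (r | a)))) = {s : some successor in {s0, s1, s5, s6}} = {s0, s1, s2, s4, s6}
Sat(AX (EX (b & (EF (r | a))))) = {s : every successor in {s0, s1, s2, s4, s6}} = {s2, s3, s5, s6}
|Sat(AX (EX (b & (EF (r | a)))))| = |{s2, s3, s5, s6}| = 4.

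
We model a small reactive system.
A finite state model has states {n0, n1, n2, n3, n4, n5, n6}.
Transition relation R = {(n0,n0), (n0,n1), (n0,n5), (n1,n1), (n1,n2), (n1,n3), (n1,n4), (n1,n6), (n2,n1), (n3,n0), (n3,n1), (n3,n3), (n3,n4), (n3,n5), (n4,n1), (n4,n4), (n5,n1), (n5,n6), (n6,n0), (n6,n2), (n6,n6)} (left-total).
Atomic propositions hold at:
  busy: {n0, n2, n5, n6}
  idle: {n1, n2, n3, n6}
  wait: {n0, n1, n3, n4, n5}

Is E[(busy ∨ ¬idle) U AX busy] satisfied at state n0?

Yes

Sat(¬idle) = {n0, n4, n5}
Sat(busy ∨ ¬idle) = {n0, n2, n4, n5, n6}
Sat(AX busy) = {s : every successor in {n0, n2, n5, n6}} = {n6}
E[(busy ∨ ¬idle) U AX busy]: least fixpoint, start Z0 = Sat(AX busy) = {n6}, add states in Sat(busy ∨ ¬idle) with some successor in Z. Z1 = {n5, n6}; Z2 = {n0, n5, n6}; fixed.
Sat(E[(busy ∨ ¬idle) U AX busy]) = {n0, n5, n6}
n0 ∈ Sat(E[(busy ∨ ¬idle) U AX busy]) = {n0, n5, n6}, so the formula holds at n0.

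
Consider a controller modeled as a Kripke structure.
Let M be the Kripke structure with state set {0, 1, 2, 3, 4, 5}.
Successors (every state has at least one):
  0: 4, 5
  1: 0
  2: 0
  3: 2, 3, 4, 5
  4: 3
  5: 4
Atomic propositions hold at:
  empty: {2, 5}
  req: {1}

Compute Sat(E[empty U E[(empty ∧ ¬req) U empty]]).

{2, 5}

Sat(¬req) = {0, 2, 3, 4, 5}
Sat(empty ∧ ¬req) = {2, 5}
E[(empty ∧ ¬req) U empty]: least fixpoint, start Z0 = Sat(empty) = {2, 5}, add states in Sat(empty ∧ ¬req) with some successor in Z. Already a fixed point.
Sat(E[(empty ∧ ¬req) U empty]) = {2, 5}
E[empty U E[(empty ∧ ¬req) U empty]]: least fixpoint, start Z0 = Sat(E[(empty ∧ ¬req) U empty]) = {2, 5}, add states in Sat(empty) with some successor in Z. Already a fixed point.
Sat(E[empty U E[(empty ∧ ¬req) U empty]]) = {2, 5}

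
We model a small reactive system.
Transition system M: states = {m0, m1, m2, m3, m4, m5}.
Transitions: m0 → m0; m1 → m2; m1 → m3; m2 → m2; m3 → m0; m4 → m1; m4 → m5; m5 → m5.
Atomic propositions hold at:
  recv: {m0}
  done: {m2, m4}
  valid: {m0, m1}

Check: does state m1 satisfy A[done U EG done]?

EG done: greatest fixpoint, start Z0 = {m2, m4}, keep only states in Sat with some successor in Z. Z1 = {m2}; fixed.
Sat(EG done) = {m2}
A[done U EG done]: least fixpoint, start Z0 = Sat(EG done) = {m2}, add states in Sat(done) with every successor in Z. Already a fixed point.
Sat(A[done U EG done]) = {m2}
m1 ∉ Sat(A[done U EG done]) = {m2}, so the formula does not hold at m1.

No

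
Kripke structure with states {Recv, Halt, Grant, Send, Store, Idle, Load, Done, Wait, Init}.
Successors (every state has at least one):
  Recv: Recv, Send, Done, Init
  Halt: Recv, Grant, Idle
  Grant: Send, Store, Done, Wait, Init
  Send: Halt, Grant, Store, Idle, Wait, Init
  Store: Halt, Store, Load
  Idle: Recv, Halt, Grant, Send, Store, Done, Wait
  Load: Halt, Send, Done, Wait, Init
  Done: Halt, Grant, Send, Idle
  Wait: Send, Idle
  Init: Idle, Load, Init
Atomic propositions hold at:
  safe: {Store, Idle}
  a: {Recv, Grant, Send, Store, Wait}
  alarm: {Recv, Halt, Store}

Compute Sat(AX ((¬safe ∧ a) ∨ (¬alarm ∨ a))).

Sat(¬safe) = {Recv, Halt, Grant, Send, Load, Done, Wait, Init}
Sat(¬safe ∧ a) = {Recv, Grant, Send, Wait}
Sat(¬alarm) = {Grant, Send, Idle, Load, Done, Wait, Init}
Sat(¬alarm ∨ a) = {Recv, Grant, Send, Store, Idle, Load, Done, Wait, Init}
Sat((¬safe ∧ a) ∨ (¬alarm ∨ a)) = {Recv, Grant, Send, Store, Idle, Load, Done, Wait, Init}
Sat(AX ((¬safe ∧ a) ∨ (¬alarm ∨ a))) = {s : every successor in {Recv, Grant, Send, Store, Idle, Load, Done, Wait, Init}} = {Recv, Halt, Grant, Wait, Init}

{Recv, Halt, Grant, Wait, Init}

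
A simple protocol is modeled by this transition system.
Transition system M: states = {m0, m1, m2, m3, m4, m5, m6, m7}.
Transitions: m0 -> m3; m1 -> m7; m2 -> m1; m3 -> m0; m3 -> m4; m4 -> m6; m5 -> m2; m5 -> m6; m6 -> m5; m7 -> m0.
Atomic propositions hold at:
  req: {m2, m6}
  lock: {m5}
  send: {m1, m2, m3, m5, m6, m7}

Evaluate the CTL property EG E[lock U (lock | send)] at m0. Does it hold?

Sat(lock | send) = {m1, m2, m3, m5, m6, m7}
E[lock U (lock | send)]: least fixpoint, start Z0 = Sat((lock | send)) = {m1, m2, m3, m5, m6, m7}, add states in Sat(lock) with some successor in Z. Already a fixed point.
Sat(E[lock U (lock | send)]) = {m1, m2, m3, m5, m6, m7}
EG E[lock U (lock | send)]: greatest fixpoint, start Z0 = {m1, m2, m3, m5, m6, m7}, keep only states in Sat with some successor in Z. Z1 = {m1, m2, m5, m6}; Z2 = {m2, m5, m6}; Z3 = {m5, m6}; fixed.
Sat(EG E[lock U (lock | send)]) = {m5, m6}
m0 ∉ Sat(EG E[lock U (lock | send)]) = {m5, m6}, so the formula does not hold at m0.

No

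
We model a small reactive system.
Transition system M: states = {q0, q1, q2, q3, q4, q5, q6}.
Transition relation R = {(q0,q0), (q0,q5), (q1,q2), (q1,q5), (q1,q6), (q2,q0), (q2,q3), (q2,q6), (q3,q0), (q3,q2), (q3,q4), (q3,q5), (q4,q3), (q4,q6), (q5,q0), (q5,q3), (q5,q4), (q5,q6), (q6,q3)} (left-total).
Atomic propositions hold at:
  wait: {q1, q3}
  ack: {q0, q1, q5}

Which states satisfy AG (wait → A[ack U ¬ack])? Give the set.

{q0, q2, q3, q4, q5, q6}

Sat(¬ack) = {q2, q3, q4, q6}
A[ack U ¬ack]: least fixpoint, start Z0 = Sat(¬ack) = {q2, q3, q4, q6}, add states in Sat(ack) with every successor in Z. Already a fixed point.
Sat(A[ack U ¬ack]) = {q2, q3, q4, q6}
Sat(wait → A[ack U ¬ack]) = {q0, q2, q3, q4, q5, q6}
AG (wait → A[ack U ¬ack]): greatest fixpoint, start Z0 = {q0, q2, q3, q4, q5, q6}, keep only states in Sat with every successor in Z. Already a fixed point.
Sat(AG (wait → A[ack U ¬ack])) = {q0, q2, q3, q4, q5, q6}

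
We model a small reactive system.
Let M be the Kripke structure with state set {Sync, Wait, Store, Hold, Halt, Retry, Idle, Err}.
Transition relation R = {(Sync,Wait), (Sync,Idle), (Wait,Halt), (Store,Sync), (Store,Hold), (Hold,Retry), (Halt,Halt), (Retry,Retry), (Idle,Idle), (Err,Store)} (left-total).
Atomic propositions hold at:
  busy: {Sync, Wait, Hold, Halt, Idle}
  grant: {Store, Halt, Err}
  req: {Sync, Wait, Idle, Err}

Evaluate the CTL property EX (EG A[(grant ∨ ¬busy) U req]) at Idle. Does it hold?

Yes

Sat(¬busy) = {Store, Retry, Err}
Sat(grant ∨ ¬busy) = {Store, Halt, Retry, Err}
A[(grant ∨ ¬busy) U req]: least fixpoint, start Z0 = Sat(req) = {Sync, Wait, Idle, Err}, add states in Sat(grant ∨ ¬busy) with every successor in Z. Already a fixed point.
Sat(A[(grant ∨ ¬busy) U req]) = {Sync, Wait, Idle, Err}
EG A[(grant ∨ ¬busy) U req]: greatest fixpoint, start Z0 = {Sync, Wait, Idle, Err}, keep only states in Sat with some successor in Z. Z1 = {Sync, Idle}; fixed.
Sat(EG A[(grant ∨ ¬busy) U req]) = {Sync, Idle}
Sat(EX (EG A[(grant ∨ ¬busy) U req])) = {s : some successor in {Sync, Idle}} = {Sync, Store, Idle}
Idle ∈ Sat(EX (EG A[(grant ∨ ¬busy) U req])) = {Sync, Store, Idle}, so the formula holds at Idle.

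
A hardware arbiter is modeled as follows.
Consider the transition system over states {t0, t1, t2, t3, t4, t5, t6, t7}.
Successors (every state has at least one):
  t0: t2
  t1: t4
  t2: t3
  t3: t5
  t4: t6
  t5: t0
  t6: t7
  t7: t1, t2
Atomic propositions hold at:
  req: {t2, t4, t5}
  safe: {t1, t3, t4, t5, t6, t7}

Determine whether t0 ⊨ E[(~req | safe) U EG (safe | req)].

No

Sat(~req) = {t0, t1, t3, t6, t7}
Sat(~req | safe) = {t0, t1, t3, t4, t5, t6, t7}
Sat(safe | req) = {t1, t2, t3, t4, t5, t6, t7}
EG (safe | req): greatest fixpoint, start Z0 = {t1, t2, t3, t4, t5, t6, t7}, keep only states in Sat with some successor in Z. Z1 = {t1, t2, t3, t4, t6, t7}; Z2 = {t1, t2, t4, t6, t7}; Z3 = {t1, t4, t6, t7}; fixed.
Sat(EG (safe | req)) = {t1, t4, t6, t7}
E[(~req | safe) U EG (safe | req)]: least fixpoint, start Z0 = Sat(EG (safe | req)) = {t1, t4, t6, t7}, add states in Sat(~req | safe) with some successor in Z. Already a fixed point.
Sat(E[(~req | safe) U EG (safe | req)]) = {t1, t4, t6, t7}
t0 ∉ Sat(E[(~req | safe) U EG (safe | req)]) = {t1, t4, t6, t7}, so the formula does not hold at t0.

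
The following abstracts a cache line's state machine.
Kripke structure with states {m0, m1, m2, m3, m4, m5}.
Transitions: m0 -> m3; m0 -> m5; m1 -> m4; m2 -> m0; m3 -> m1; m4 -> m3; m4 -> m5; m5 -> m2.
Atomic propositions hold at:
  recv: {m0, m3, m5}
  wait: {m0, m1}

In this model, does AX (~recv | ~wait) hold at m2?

No

Sat(~recv) = {m1, m2, m4}
Sat(~wait) = {m2, m3, m4, m5}
Sat(~recv | ~wait) = {m1, m2, m3, m4, m5}
Sat(AX (~recv | ~wait)) = {s : every successor in {m1, m2, m3, m4, m5}} = {m0, m1, m3, m4, m5}
m2 ∉ Sat(AX (~recv | ~wait)) = {m0, m1, m3, m4, m5}, so the formula does not hold at m2.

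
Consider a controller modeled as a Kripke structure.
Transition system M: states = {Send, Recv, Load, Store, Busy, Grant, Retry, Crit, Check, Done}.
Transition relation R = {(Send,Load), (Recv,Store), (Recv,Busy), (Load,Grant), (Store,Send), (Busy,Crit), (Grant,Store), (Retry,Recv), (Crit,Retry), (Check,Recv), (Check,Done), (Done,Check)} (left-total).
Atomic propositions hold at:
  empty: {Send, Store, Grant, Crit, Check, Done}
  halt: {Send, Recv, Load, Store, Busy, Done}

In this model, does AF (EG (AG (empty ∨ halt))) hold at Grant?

Sat(empty ∨ halt) = {Send, Recv, Load, Store, Busy, Grant, Crit, Check, Done}
AG (empty ∨ halt): greatest fixpoint, start Z0 = {Send, Recv, Load, Store, Busy, Grant, Crit, Check, Done}, keep only states in Sat with every successor in Z. Z1 = {Send, Recv, Load, Store, Busy, Grant, Check, Done}; Z2 = {Send, Recv, Load, Store, Grant, Check, Done}; Z3 = {Send, Load, Store, Grant, Check, Done}; Z4 = {Send, Load, Store, Grant, Done}; Z5 = {Send, Load, Store, Grant}; fixed.
Sat(AG (empty ∨ halt)) = {Send, Load, Store, Grant}
EG (AG (empty ∨ halt)): greatest fixpoint, start Z0 = {Send, Load, Store, Grant}, keep only states in Sat with some successor in Z. Already a fixed point.
Sat(EG (AG (empty ∨ halt))) = {Send, Load, Store, Grant}
AF (EG (AG (empty ∨ halt))): least fixpoint, start Z0 = {Send, Load, Store, Grant}, add states with every successor in Z. Already a fixed point.
Sat(AF (EG (AG (empty ∨ halt)))) = {Send, Load, Store, Grant}
Grant ∈ Sat(AF (EG (AG (empty ∨ halt)))) = {Send, Load, Store, Grant}, so the formula holds at Grant.

Yes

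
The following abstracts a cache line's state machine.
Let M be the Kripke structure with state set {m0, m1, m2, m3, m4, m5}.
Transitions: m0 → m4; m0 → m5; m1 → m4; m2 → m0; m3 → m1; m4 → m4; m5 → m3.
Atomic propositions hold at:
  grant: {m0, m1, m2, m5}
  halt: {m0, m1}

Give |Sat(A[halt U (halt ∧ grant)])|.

Sat(halt ∧ grant) = {m0, m1}
A[halt U (halt ∧ grant)]: least fixpoint, start Z0 = Sat((halt ∧ grant)) = {m0, m1}, add states in Sat(halt) with every successor in Z. Already a fixed point.
Sat(A[halt U (halt ∧ grant)]) = {m0, m1}
|Sat(A[halt U (halt ∧ grant)])| = |{m0, m1}| = 2.

2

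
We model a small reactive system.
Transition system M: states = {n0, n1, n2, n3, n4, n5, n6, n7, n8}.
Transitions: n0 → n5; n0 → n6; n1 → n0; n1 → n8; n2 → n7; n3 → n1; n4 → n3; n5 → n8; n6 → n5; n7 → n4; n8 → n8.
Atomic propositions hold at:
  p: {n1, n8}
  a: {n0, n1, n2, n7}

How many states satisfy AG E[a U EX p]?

Sat(EX p) = {s : some successor in {n1, n8}} = {n1, n3, n5, n8}
E[a U EX p]: least fixpoint, start Z0 = Sat(EX p) = {n1, n3, n5, n8}, add states in Sat(a) with some successor in Z. Z1 = {n0, n1, n3, n5, n8}; fixed.
Sat(E[a U EX p]) = {n0, n1, n3, n5, n8}
AG E[a U EX p]: greatest fixpoint, start Z0 = {n0, n1, n3, n5, n8}, keep only states in Sat with every successor in Z. Z1 = {n1, n3, n5, n8}; Z2 = {n3, n5, n8}; Z3 = {n5, n8}; fixed.
Sat(AG E[a U EX p]) = {n5, n8}
|Sat(AG E[a U EX p])| = |{n5, n8}| = 2.

2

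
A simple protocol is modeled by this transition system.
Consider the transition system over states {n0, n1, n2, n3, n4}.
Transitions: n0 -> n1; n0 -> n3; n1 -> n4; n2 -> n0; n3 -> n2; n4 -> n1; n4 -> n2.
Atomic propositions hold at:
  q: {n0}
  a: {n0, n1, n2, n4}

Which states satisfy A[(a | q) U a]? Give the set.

Sat(a | q) = {n0, n1, n2, n4}
A[(a | q) U a]: least fixpoint, start Z0 = Sat(a) = {n0, n1, n2, n4}, add states in Sat(a | q) with every successor in Z. Already a fixed point.
Sat(A[(a | q) U a]) = {n0, n1, n2, n4}

{n0, n1, n2, n4}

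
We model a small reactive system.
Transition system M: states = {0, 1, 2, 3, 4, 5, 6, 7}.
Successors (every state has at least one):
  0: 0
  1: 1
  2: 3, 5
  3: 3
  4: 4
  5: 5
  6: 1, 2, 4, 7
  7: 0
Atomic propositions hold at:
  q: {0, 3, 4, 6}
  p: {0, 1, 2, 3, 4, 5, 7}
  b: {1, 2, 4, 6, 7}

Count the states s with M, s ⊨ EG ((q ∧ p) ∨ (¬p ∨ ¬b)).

Sat(q ∧ p) = {0, 3, 4}
Sat(¬p) = {6}
Sat(¬b) = {0, 3, 5}
Sat(¬p ∨ ¬b) = {0, 3, 5, 6}
Sat((q ∧ p) ∨ (¬p ∨ ¬b)) = {0, 3, 4, 5, 6}
EG ((q ∧ p) ∨ (¬p ∨ ¬b)): greatest fixpoint, start Z0 = {0, 3, 4, 5, 6}, keep only states in Sat with some successor in Z. Already a fixed point.
Sat(EG ((q ∧ p) ∨ (¬p ∨ ¬b))) = {0, 3, 4, 5, 6}
|Sat(EG ((q ∧ p) ∨ (¬p ∨ ¬b)))| = |{0, 3, 4, 5, 6}| = 5.

5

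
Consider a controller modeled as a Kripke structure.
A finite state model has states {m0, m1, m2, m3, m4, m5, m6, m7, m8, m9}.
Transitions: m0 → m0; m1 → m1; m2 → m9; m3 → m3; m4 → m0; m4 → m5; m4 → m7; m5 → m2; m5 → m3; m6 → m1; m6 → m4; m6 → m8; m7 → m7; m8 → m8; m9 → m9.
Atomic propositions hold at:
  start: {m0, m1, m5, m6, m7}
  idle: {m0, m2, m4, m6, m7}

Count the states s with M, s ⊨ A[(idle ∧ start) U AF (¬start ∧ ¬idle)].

5

Sat(idle ∧ start) = {m0, m6, m7}
Sat(¬start) = {m2, m3, m4, m8, m9}
Sat(¬idle) = {m1, m3, m5, m8, m9}
Sat(¬start ∧ ¬idle) = {m3, m8, m9}
AF (¬start ∧ ¬idle): least fixpoint, start Z0 = {m3, m8, m9}, add states with every successor in Z. Z1 = {m2, m3, m8, m9}; Z2 = {m2, m3, m5, m8, m9}; fixed.
Sat(AF (¬start ∧ ¬idle)) = {m2, m3, m5, m8, m9}
A[(idle ∧ start) U AF (¬start ∧ ¬idle)]: least fixpoint, start Z0 = Sat(AF (¬start ∧ ¬idle)) = {m2, m3, m5, m8, m9}, add states in Sat(idle ∧ start) with every successor in Z. Already a fixed point.
Sat(A[(idle ∧ start) U AF (¬start ∧ ¬idle)]) = {m2, m3, m5, m8, m9}
|Sat(A[(idle ∧ start) U AF (¬start ∧ ¬idle)])| = |{m2, m3, m5, m8, m9}| = 5.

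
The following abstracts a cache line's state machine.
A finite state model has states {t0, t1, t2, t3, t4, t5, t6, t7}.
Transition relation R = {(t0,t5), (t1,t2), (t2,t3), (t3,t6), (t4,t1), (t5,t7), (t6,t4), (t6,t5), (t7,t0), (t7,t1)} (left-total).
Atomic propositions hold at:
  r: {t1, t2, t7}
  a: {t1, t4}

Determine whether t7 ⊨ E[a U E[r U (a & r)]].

Yes

Sat(a & r) = {t1}
E[r U (a & r)]: least fixpoint, start Z0 = Sat((a & r)) = {t1}, add states in Sat(r) with some successor in Z. Z1 = {t1, t7}; fixed.
Sat(E[r U (a & r)]) = {t1, t7}
E[a U E[r U (a & r)]]: least fixpoint, start Z0 = Sat(E[r U (a & r)]) = {t1, t7}, add states in Sat(a) with some successor in Z. Z1 = {t1, t4, t7}; fixed.
Sat(E[a U E[r U (a & r)]]) = {t1, t4, t7}
t7 ∈ Sat(E[a U E[r U (a & r)]]) = {t1, t4, t7}, so the formula holds at t7.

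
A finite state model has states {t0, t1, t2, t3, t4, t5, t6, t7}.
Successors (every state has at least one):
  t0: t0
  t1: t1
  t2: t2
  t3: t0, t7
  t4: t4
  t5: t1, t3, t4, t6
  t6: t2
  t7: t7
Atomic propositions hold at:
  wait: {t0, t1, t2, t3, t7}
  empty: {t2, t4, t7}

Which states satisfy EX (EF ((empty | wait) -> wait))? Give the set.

{t0, t1, t2, t3, t5, t6, t7}

Sat(empty | wait) = {t0, t1, t2, t3, t4, t7}
Sat((empty | wait) -> wait) = {t0, t1, t2, t3, t5, t6, t7}
EF ((empty | wait) -> wait): least fixpoint, start Z0 = {t0, t1, t2, t3, t5, t6, t7}, add states with some successor in Z. Already a fixed point.
Sat(EF ((empty | wait) -> wait)) = {t0, t1, t2, t3, t5, t6, t7}
Sat(EX (EF ((empty | wait) -> wait))) = {s : some successor in {t0, t1, t2, t3, t5, t6, t7}} = {t0, t1, t2, t3, t5, t6, t7}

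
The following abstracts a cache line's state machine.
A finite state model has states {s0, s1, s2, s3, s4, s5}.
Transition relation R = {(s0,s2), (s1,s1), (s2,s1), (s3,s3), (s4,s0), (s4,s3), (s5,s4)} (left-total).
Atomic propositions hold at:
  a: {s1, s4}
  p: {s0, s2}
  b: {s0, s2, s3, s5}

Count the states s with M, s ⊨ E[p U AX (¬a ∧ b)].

Sat(¬a) = {s0, s2, s3, s5}
Sat(¬a ∧ b) = {s0, s2, s3, s5}
Sat(AX (¬a ∧ b)) = {s : every successor in {s0, s2, s3, s5}} = {s0, s3, s4}
E[p U AX (¬a ∧ b)]: least fixpoint, start Z0 = Sat(AX (¬a ∧ b)) = {s0, s3, s4}, add states in Sat(p) with some successor in Z. Already a fixed point.
Sat(E[p U AX (¬a ∧ b)]) = {s0, s3, s4}
|Sat(E[p U AX (¬a ∧ b)])| = |{s0, s3, s4}| = 3.

3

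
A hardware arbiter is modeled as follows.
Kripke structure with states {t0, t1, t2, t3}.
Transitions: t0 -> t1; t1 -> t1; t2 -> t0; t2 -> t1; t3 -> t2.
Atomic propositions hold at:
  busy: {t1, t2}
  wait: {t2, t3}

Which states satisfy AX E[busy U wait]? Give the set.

{t3}

E[busy U wait]: least fixpoint, start Z0 = Sat(wait) = {t2, t3}, add states in Sat(busy) with some successor in Z. Already a fixed point.
Sat(E[busy U wait]) = {t2, t3}
Sat(AX E[busy U wait]) = {s : every successor in {t2, t3}} = {t3}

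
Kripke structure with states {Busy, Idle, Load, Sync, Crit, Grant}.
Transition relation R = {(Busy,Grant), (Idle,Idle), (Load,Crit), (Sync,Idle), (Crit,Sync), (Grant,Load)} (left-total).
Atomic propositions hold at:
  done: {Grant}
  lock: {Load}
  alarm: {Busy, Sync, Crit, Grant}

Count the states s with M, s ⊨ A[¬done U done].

2

Sat(¬done) = {Busy, Idle, Load, Sync, Crit}
A[¬done U done]: least fixpoint, start Z0 = Sat(done) = {Grant}, add states in Sat(¬done) with every successor in Z. Z1 = {Busy, Grant}; fixed.
Sat(A[¬done U done]) = {Busy, Grant}
|Sat(A[¬done U done])| = |{Busy, Grant}| = 2.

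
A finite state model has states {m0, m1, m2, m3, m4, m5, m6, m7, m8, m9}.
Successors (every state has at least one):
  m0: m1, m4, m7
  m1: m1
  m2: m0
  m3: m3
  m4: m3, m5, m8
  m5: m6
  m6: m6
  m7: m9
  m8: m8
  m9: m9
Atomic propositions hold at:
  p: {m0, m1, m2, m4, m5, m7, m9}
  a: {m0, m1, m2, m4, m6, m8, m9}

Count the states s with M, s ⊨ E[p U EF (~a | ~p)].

Sat(~a) = {m3, m5, m7}
Sat(~p) = {m3, m6, m8}
Sat(~a | ~p) = {m3, m5, m6, m7, m8}
EF (~a | ~p): least fixpoint, start Z0 = {m3, m5, m6, m7, m8}, add states with some successor in Z. Z1 = {m0, m3, m4, m5, m6, m7, m8}; Z2 = {m0, m2, m3, m4, m5, m6, m7, m8}; fixed.
Sat(EF (~a | ~p)) = {m0, m2, m3, m4, m5, m6, m7, m8}
E[p U EF (~a | ~p)]: least fixpoint, start Z0 = Sat(EF (~a | ~p)) = {m0, m2, m3, m4, m5, m6, m7, m8}, add states in Sat(p) with some successor in Z. Already a fixed point.
Sat(E[p U EF (~a | ~p)]) = {m0, m2, m3, m4, m5, m6, m7, m8}
|Sat(E[p U EF (~a | ~p)])| = |{m0, m2, m3, m4, m5, m6, m7, m8}| = 8.

8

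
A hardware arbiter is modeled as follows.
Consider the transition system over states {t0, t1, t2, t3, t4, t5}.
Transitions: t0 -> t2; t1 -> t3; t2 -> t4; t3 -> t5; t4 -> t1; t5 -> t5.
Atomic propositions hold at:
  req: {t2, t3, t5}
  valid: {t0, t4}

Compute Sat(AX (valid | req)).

Sat(valid | req) = {t0, t2, t3, t4, t5}
Sat(AX (valid | req)) = {s : every successor in {t0, t2, t3, t4, t5}} = {t0, t1, t2, t3, t5}

{t0, t1, t2, t3, t5}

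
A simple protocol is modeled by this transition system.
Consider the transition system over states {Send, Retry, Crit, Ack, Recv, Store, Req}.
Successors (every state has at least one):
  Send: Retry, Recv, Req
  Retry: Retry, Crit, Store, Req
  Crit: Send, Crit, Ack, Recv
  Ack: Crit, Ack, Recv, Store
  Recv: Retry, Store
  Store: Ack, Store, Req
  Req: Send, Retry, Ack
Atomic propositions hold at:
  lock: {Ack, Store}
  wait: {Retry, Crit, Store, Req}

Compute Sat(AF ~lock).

Sat(~lock) = {Send, Retry, Crit, Recv, Req}
AF ~lock: least fixpoint, start Z0 = {Send, Retry, Crit, Recv, Req}, add states with every successor in Z. Already a fixed point.
Sat(AF ~lock) = {Send, Retry, Crit, Recv, Req}

{Send, Retry, Crit, Recv, Req}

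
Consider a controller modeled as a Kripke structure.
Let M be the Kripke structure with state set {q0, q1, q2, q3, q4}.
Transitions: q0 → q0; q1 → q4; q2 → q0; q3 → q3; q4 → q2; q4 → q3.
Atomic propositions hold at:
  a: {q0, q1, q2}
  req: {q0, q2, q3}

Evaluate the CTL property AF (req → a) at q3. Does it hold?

No

Sat(req → a) = {q0, q1, q2, q4}
AF (req → a): least fixpoint, start Z0 = {q0, q1, q2, q4}, add states with every successor in Z. Already a fixed point.
Sat(AF (req → a)) = {q0, q1, q2, q4}
q3 ∉ Sat(AF (req → a)) = {q0, q1, q2, q4}, so the formula does not hold at q3.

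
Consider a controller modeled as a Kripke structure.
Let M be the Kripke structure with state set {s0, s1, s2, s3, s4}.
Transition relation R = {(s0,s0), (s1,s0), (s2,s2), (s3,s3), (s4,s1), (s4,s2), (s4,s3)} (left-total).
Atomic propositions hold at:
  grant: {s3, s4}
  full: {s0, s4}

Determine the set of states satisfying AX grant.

{s3}

Sat(AX grant) = {s : every successor in {s3, s4}} = {s3}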